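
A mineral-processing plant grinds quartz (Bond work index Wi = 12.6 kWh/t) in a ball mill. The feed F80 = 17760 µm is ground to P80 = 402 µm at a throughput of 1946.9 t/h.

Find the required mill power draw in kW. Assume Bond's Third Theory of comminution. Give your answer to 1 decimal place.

Bond:  W = 10 Wi (1/√P − 1/√F)
W = 10·12.6·(1/√402 − 1/√17760) = 10·12.6·(0.042372) = 5.3388 kWh/t
Mill draw = 5.3388 × 1946.9 = 10394.2 kW

P = 10394.2 kW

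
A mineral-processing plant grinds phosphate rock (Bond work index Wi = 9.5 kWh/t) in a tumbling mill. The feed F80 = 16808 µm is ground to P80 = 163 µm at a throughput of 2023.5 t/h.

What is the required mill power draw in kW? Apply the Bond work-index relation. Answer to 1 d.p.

P = 13574.1 kW

W = 10 Wi / √P80 − 10 Wi / √F80
W = 10·9.5·(1/√163 − 1/√16808) = 10·9.5·(0.070613) = 6.7082 kWh/t
P_mill = W·ṁ = 6.7082·2023.5 = 13574.1 kW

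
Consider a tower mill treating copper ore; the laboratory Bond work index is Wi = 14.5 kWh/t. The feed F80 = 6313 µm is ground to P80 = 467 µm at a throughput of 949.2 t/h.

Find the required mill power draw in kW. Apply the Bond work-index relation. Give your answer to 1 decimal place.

W = 10 Wi / √P80 − 10 Wi / √F80
W = 10·14.5·(1/√467 − 1/√6313) = 10·14.5·(0.033689) = 4.8849 kWh/t
Mill draw = 4.8849 × 949.2 = 4636.7 kW

P = 4636.7 kW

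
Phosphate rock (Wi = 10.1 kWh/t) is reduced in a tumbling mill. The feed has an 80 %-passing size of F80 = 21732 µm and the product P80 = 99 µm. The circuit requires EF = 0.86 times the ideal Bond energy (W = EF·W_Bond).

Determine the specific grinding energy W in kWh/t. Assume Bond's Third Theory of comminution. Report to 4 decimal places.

W = 10 Wi / √P80 − 10 Wi / √F80
1/√99 = 0.100504;  1/√21732 = 0.006783
W = 10·10.1·(0.100504 − 0.006783) = 9.4658 kWh/t
W_actual = 0.86 × 9.4658 = 8.1405 kWh/t

W = 8.1405 kWh/t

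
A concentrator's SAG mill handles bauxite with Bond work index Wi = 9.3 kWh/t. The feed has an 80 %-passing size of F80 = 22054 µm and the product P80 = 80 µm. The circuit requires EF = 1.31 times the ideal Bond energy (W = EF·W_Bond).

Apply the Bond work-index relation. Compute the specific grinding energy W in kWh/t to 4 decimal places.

W = 12.8006 kWh/t

W = 10 Wi / √P80 − 10 Wi / √F80
1/√80 = 0.111803;  1/√22054 = 0.006734
W = 10·9.3·(0.111803 − 0.006734) = 9.7715 kWh/t
W_actual = 1.31 × 9.7715 = 12.8006 kWh/t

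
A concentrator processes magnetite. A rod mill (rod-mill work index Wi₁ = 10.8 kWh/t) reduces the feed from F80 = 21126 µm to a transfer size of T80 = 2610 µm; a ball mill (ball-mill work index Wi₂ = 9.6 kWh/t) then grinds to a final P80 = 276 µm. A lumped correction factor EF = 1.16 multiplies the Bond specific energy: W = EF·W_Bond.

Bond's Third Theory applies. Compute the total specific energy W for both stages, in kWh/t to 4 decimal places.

W = 6.1136 kWh/t

W = 10 Wi (P80^-0.5 − F80^-0.5)
Stage 1 (21126→2610 µm, Wi₁=10.8): W₁ = 10·10.8·(0.019574 − 0.006880) = 1.3709 kWh/t
Stage 2 (2610→276 µm, Wi₂=9.6): W₂ = 10·9.6·(0.060193 − 0.019574) = 3.8994 kWh/t
W = W₁ + W₂ = 1.3709 + 3.8994 = 5.2704 kWh/t
Apply correction: 5.2704 × 1.16 = 6.1136 kWh/t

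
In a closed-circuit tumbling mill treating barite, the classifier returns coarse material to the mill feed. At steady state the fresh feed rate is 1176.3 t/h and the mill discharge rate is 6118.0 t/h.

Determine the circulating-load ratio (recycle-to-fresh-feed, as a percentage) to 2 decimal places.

CL = 420.11 %

Mill node: discharge = fresh + recycle.
R = M − F = 6118.0 − 1176.3 = 4941.7 t/h
CL = 100·R/F = 100·4941.7/1176.3 = 420.11 %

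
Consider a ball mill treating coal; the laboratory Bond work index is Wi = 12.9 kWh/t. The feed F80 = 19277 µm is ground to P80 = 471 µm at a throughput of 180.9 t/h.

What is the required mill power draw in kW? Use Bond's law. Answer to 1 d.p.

W = 10 Wi (1/√P80 − 1/√F80)  [Bond]
W = 10·12.9·(1/√471 − 1/√19277) = 10·12.9·(0.038875) = 5.0149 kWh/t
Power = W × throughput = 5.0149 kWh/t × 180.9 t/h = 907.2 kW

P = 907.2 kW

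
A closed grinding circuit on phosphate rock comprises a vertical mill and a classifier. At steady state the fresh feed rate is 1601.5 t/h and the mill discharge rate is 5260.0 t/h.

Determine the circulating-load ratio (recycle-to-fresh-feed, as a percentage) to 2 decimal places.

M = F + R at steady state, so:
R = M − F = 5260.0 − 1601.5 = 3658.5 t/h
CL = 100·R/F = 100·3658.5/1601.5 = 228.44 %

CL = 228.44 %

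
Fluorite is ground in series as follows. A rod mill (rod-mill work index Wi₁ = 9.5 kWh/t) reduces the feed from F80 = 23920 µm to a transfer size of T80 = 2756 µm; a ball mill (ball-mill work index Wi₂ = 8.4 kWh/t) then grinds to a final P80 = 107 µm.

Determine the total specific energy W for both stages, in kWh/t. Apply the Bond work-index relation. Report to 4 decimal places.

W = 10 Wi (P80^-0.5 − F80^-0.5)
Stage 1 (23920→2756 µm, Wi₁=9.5): W₁ = 10·9.5·(0.019048 − 0.006466) = 1.1954 kWh/t
Stage 2 (2756→107 µm, Wi₂=8.4): W₂ = 10·8.4·(0.096674 − 0.019048) = 6.5205 kWh/t
W = W₁ + W₂ = 1.1954 + 6.5205 = 7.7159 kWh/t

W = 7.7159 kWh/t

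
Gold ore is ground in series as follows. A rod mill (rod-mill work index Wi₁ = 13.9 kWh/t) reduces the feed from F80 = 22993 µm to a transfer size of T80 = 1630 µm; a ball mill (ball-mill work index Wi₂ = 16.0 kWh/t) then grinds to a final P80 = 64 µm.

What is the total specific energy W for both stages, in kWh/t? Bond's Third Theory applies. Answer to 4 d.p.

W = 18.5632 kWh/t

W = 10·Wi·[P80^(−½) − F80^(−½)]
Stage 1 (22993→1630 µm, Wi₁=13.9): W₁ = 10·13.9·(0.024769 − 0.006595) = 2.5262 kWh/t
Stage 2 (1630→64 µm, Wi₂=16.0): W₂ = 10·16.0·(0.125000 − 0.024769) = 16.0370 kWh/t
W = W₁ + W₂ = 2.5262 + 16.0370 = 18.5632 kWh/t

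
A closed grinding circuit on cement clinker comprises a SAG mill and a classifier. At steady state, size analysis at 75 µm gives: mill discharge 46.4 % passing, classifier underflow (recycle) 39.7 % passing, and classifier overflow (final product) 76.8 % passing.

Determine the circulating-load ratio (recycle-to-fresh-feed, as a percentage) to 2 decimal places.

Two-product formula at 75 µm:
(1+r)·d = r·u + o ⇒ r = (o−d)/(d−u)
r = (76.8 − 46.4)/(46.4 − 39.7) = 30.4/6.7 = 4.5373
CL = 100·r = 453.73 %

CL = 453.73 %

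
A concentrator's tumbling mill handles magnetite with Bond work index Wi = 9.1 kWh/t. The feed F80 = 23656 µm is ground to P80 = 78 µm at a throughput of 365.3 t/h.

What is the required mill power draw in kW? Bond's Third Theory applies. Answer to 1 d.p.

Bond: W = 10·Wi·(1/√P80 − 1/√F80)
W = 10·9.1·(1/√78 − 1/√23656) = 10·9.1·(0.106726) = 9.7121 kWh/t
P = W·T = 9.7121·365.3 = 3547.8 kW

P = 3547.8 kW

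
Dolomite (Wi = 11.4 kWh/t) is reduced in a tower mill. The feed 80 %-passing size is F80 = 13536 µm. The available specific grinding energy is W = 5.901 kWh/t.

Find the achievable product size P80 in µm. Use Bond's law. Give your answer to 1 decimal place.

W_Bond = 10·Wi·(1/√P₈₀ − 1/√F₈₀)
P80^-0.5 = F80^-0.5 + W/(10 Wi)
  = 5.9010/(10·11.4) + 1/√13536 = 0.051763 + 0.008595 = 0.060358
P80 = (1/0.060358)² = 16.5677² = 274.49 µm

P80 = 274.5 µm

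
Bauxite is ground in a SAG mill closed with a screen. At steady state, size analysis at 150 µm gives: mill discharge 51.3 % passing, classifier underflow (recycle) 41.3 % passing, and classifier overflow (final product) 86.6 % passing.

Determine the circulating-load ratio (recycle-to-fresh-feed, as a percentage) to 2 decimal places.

CL = 353.00 %

Balance %-passing 150 µm (r = R/F):
(1+r)d = ru + o → r = (o−d)/(d−u)
r = (86.6 − 51.3)/(51.3 − 41.3) = 35.3/10.0 = 3.5300
CL = 100·r = 353.00 %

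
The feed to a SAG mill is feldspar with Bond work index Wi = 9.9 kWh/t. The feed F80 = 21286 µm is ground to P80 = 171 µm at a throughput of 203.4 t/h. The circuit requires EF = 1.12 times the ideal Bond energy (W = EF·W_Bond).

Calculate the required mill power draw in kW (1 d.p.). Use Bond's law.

W = 10 Wi (1/√P80 − 1/√F80)  [Bond]
W = 10·9.9·(1/√171 − 1/√21286) = 10·9.9·(0.069618) = 6.8922 kWh/t
With EF = 1.12: W = 6.8922·1.12 = 7.7192 kWh/t
P_mill = W·ṁ = 7.7192·203.4 = 1570.1 kW

P = 1570.1 kW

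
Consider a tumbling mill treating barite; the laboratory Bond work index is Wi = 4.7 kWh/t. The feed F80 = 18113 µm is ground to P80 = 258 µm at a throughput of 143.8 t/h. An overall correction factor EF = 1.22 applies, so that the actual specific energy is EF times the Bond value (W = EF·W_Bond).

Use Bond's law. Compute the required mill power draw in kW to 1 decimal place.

W = 10 Wi / √P80 − 10 Wi / √F80
W = 10·4.7·(1/√258 − 1/√18113) = 10·4.7·(0.054827) = 2.5769 kWh/t
Apply correction: 2.5769 × 1.22 = 3.1438 kWh/t
P = W·T = 3.1438·143.8 = 452.1 kW

P = 452.1 kW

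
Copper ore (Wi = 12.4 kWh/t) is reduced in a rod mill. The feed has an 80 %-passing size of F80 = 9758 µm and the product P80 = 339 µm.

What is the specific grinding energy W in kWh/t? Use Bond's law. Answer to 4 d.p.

W = 10 Wi (1/√P80 − 1/√F80)  [Bond]
1/√339 = 0.054313;  1/√9758 = 0.010123
W = 10·12.4·(0.054313 − 0.010123) = 5.4795 kWh/t

W = 5.4795 kWh/t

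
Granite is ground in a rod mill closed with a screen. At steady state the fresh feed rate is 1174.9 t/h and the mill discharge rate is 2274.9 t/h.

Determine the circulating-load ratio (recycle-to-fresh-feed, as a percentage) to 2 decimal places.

Discharge = new feed + return, hence
R = M − F = 2274.9 − 1174.9 = 1100.0 t/h
CL = 100·R/F = 100·1100.0/1174.9 = 93.62 %

CL = 93.62 %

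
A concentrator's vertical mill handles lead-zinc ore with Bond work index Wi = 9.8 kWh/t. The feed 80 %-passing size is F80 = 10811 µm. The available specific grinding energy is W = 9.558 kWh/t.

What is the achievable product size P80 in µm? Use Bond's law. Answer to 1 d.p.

W = 10 Wi (1/√P80 − 1/√F80)  [Bond]
⇒ 1/√P80 = W/(10·Wi) + 1/√F80
  = 9.5580/(10·9.8) + 1/√10811 = 0.097531 + 0.009618 = 0.107148
P80 = (1/0.107148)² = 9.3329² = 87.10 µm

P80 = 87.1 µm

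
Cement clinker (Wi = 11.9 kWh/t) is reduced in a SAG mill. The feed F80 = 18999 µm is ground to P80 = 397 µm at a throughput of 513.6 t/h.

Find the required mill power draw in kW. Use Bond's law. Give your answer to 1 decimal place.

P = 2624.0 kW

W_Bond = 10·Wi·(1/√P₈₀ − 1/√F₈₀)
W = 10·11.9·(1/√397 − 1/√18999) = 10·11.9·(0.042934) = 5.1091 kWh/t
P_mill = W·ṁ = 5.1091·513.6 = 2624.0 kW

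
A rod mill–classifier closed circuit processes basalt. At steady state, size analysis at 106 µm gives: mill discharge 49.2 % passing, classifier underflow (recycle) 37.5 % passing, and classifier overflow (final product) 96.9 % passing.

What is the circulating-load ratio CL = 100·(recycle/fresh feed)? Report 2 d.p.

CL = 407.69 %

Classifier node, passing 106 µm:
(1+r)·d = r·u + o ⇒ r = (o−d)/(d−u)
r = (96.9 − 49.2)/(49.2 − 37.5) = 47.7/11.7 = 4.0769
CL = 100·r = 407.69 %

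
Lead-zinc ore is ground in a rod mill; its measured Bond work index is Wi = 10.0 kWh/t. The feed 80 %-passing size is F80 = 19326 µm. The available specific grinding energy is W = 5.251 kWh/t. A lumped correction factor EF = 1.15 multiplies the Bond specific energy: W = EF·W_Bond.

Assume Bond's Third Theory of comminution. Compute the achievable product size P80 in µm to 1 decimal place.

W = 10 Wi (1/√P80 − 1/√F80)  [Bond]
W_Bond = W / EF = 5.251 / 1.15 = 4.5661 kWh/t
1/√P80 = 1/√F80 + W_Bond/(10·Wi)
  = 4.5661/(10·10.0) + 1/√19326 = 0.045661 + 0.007193 = 0.052854
P80 = (1/0.052854)² = 18.9200² = 357.97 µm

P80 = 358.0 µm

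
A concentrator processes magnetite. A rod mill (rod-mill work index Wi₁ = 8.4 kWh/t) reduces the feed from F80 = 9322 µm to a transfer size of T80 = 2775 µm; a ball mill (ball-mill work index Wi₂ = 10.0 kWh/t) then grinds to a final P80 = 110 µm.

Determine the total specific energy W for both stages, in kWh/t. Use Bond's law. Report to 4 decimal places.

W = 8.3609 kWh/t

Bond:  W = 10 Wi (1/√P − 1/√F)
Stage 1 (9322→2775 µm, Wi₁=8.4): W₁ = 10·8.4·(0.018983 − 0.010357) = 0.7246 kWh/t
Stage 2 (2775→110 µm, Wi₂=10.0): W₂ = 10·10.0·(0.095346 − 0.018983) = 7.6363 kWh/t
W = W₁ + W₂ = 0.7246 + 7.6363 = 8.3609 kWh/t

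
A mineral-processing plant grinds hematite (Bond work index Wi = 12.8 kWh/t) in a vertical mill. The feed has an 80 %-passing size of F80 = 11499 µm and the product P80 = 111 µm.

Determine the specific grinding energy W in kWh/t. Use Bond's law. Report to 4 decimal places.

W = 10·Wi·[P80^(−½) − F80^(−½)]
1/√111 = 0.094916;  1/√11499 = 0.009325
W = 10·12.8·(0.094916 − 0.009325) = 10.9556 kWh/t

W = 10.9556 kWh/t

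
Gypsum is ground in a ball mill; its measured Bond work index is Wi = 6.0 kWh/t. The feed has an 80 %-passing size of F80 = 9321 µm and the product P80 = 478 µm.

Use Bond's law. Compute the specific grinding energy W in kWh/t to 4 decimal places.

W = 2.1229 kWh/t

W = 10 Wi (P80^-0.5 − F80^-0.5)
1/√478 = 0.045739;  1/√9321 = 0.010358
W = 10·6.0·(0.045739 − 0.010358) = 2.1229 kWh/t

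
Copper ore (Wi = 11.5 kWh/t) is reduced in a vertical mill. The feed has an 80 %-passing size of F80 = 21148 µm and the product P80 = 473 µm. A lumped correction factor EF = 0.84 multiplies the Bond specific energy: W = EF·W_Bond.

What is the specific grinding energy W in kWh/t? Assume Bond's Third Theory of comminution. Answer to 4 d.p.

W = 10 Wi (1/√P80 − 1/√F80)  [Bond]
1/√473 = 0.045980;  1/√21148 = 0.006876
W = 10·11.5·(0.045980 − 0.006876) = 4.4969 kWh/t
Apply correction: 4.4969 × 0.84 = 3.7774 kWh/t

W = 3.7774 kWh/t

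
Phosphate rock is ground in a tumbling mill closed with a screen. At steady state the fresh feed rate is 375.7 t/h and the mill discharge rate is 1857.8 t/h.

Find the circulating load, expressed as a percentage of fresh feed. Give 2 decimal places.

Discharge = new feed + return, hence
R = M − F = 1857.8 − 375.7 = 1482.1 t/h
CL = 100·R/F = 100·1482.1/375.7 = 394.49 %

CL = 394.49 %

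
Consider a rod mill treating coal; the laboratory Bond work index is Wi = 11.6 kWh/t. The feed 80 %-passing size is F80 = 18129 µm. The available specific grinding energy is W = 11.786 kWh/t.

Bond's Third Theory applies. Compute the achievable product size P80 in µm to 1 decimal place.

P80 = 84.1 µm

Bond: W = 10·Wi·(1/√P80 − 1/√F80)
1/√P80 = 1/√F80 + W/(10·Wi)
  = 11.7860/(10·11.6) + 1/√18129 = 0.101603 + 0.007427 = 0.109030
P80 = (1/0.109030)² = 9.1718² = 84.12 µm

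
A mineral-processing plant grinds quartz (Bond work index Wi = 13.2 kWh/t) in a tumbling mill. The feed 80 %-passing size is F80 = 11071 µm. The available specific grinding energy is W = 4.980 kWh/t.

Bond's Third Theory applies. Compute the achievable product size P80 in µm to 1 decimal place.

P80 = 448.3 µm

Bond:  W = 10 Wi (1/√P − 1/√F)
⇒ 1/√P80 = W/(10 Wi) + 1/√F80
  = 4.9800/(10·13.2) + 1/√11071 = 0.037727 + 0.009504 = 0.047231
P80 = (1/0.047231)² = 21.1724² = 448.27 µm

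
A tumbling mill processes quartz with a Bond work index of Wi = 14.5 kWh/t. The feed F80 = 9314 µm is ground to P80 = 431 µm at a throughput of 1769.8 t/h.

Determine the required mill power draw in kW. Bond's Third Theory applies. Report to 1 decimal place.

P = 9702.0 kW

W = 10 Wi / √P80 − 10 Wi / √F80
W = 10·14.5·(1/√431 − 1/√9314) = 10·14.5·(0.037807) = 5.4820 kWh/t
Power = W × throughput = 5.4820 kWh/t × 1769.8 t/h = 9702.0 kW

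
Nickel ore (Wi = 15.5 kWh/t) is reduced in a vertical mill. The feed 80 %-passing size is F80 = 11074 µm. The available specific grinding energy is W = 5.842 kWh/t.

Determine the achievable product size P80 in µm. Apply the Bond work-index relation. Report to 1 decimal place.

W = 10 Wi (1/√P80 − 1/√F80)  [Bond]
⇒ 1/√P80 = W/(10·Wi) + 1/√F80
  = 5.8420/(10·15.5) + 1/√11074 = 0.037690 + 0.009503 = 0.047193
P80 = (1/0.047193)² = 21.1896² = 449.00 µm

P80 = 449.0 µm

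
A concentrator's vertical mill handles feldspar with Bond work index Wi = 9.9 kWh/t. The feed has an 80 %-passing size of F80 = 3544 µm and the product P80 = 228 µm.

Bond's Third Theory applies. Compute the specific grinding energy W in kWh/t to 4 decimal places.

W = 4.8935 kWh/t

W = 10 Wi (1/√P80 − 1/√F80)  [Bond]
1/√228 = 0.066227;  1/√3544 = 0.016798
W = 10·9.9·(0.066227 − 0.016798) = 4.8935 kWh/t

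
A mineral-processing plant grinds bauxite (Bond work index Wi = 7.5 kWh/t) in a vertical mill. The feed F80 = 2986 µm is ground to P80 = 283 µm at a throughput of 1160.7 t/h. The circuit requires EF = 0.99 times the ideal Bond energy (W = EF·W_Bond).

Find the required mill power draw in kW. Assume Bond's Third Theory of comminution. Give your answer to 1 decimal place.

W = 10 Wi / √P80 − 10 Wi / √F80
W = 10·7.5·(1/√283 − 1/√2986) = 10·7.5·(0.041144) = 3.0858 kWh/t
Corrected W = EF·W_Bond = 0.99·3.0858 = 3.0549 kWh/t
Power = W × throughput = 3.0549 kWh/t × 1160.7 t/h = 3545.8 kW

P = 3545.8 kW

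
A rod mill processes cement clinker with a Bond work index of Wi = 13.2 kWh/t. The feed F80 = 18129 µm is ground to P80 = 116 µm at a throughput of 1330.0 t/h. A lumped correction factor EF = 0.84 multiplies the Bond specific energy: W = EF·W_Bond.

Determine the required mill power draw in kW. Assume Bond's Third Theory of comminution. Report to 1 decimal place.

W = 10 Wi (P80^-0.5 − F80^-0.5)
W = 10·13.2·(1/√116 − 1/√18129) = 10·13.2·(0.085421) = 11.2755 kWh/t
Apply correction: 11.2755 × 0.84 = 9.4714 kWh/t
P_mill = W·ṁ = 9.4714·1330.0 = 12597.0 kW

P = 12597.0 kW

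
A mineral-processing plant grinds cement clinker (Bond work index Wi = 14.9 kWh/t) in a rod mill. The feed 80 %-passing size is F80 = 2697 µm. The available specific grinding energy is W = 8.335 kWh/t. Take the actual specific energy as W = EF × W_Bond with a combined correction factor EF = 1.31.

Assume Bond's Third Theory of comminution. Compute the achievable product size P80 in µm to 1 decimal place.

W = 10·Wi·[P80^(−½) − F80^(−½)]
W_Bond = W / EF = 8.335 / 1.31 = 6.3626 kWh/t
P80^(−½) = W_Bond/(10 Wi) + F80^(−½)
  = 6.3626/(10·14.9) + 1/√2697 = 0.042702 + 0.019256 = 0.061958
P80 = (1/0.061958)² = 16.1400² = 260.50 µm

P80 = 260.5 µm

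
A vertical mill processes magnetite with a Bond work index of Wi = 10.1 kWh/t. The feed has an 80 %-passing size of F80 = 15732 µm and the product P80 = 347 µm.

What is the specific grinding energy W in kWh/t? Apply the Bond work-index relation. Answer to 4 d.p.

W = 4.6167 kWh/t

W = 10·Wi·[P80^(−½) − F80^(−½)]
1/√347 = 0.053683;  1/√15732 = 0.007973
W = 10·10.1·(0.053683 − 0.007973) = 4.6167 kWh/t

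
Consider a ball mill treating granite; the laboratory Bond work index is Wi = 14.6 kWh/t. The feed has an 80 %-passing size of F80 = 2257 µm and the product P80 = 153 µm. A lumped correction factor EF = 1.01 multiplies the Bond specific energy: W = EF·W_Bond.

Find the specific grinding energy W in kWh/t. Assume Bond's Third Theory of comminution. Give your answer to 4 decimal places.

W = 10·Wi·(P80^(-½) − F80^(-½))
1/√153 = 0.080845;  1/√2257 = 0.021049
W = 10·14.6·(0.080845 − 0.021049) = 8.7302 kWh/t
Corrected W = EF·W_Bond = 1.01·8.7302 = 8.8175 kWh/t

W = 8.8175 kWh/t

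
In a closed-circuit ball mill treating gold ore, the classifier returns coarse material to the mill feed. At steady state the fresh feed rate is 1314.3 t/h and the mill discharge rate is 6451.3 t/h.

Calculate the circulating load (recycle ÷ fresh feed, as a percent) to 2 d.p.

Steady state: M = F + R.
R = M − F = 6451.3 − 1314.3 = 5137.0 t/h
CL = 100·R/F = 100·5137.0/1314.3 = 390.85 %

CL = 390.85 %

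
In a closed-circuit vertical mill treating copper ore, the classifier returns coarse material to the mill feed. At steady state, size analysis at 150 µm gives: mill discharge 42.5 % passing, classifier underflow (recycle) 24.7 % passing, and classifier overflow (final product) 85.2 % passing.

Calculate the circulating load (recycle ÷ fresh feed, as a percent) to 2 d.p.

Let r = R/F. Size balance at 150 µm:
d + r·d = r·u + o → r(d−u) = o−d
r = (85.2 − 42.5)/(42.5 − 24.7) = 42.7/17.8 = 2.3989
CL = 100·r = 239.89 %

CL = 239.89 %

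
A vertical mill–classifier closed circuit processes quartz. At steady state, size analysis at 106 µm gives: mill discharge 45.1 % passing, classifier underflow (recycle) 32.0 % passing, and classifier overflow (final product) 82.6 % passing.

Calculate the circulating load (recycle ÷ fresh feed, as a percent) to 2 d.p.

CL = 286.26 %

Two-product formula at 106 µm:
Fd + Rd = Ru + Fo ⇒ R/F = (o−d)/(d−u)
r = (82.6 − 45.1)/(45.1 − 32.0) = 37.5/13.1 = 2.8626
CL = 100·r = 286.26 %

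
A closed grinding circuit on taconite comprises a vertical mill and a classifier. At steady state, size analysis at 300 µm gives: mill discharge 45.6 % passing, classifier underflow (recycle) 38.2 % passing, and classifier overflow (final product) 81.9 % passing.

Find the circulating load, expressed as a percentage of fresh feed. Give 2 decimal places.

CL = 490.54 %

Two-product formula at 300 µm:
r = (o − d)/(d − u)
r = (81.9 − 45.6)/(45.6 − 38.2) = 36.3/7.4 = 4.9054
CL = 100·r = 490.54 %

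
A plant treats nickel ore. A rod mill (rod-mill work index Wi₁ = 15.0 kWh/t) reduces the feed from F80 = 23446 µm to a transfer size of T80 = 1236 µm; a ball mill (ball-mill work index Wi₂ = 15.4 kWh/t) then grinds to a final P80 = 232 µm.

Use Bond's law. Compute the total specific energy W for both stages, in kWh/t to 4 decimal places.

Bond:  W = 10 Wi (1/√P − 1/√F)
Stage 1 (23446→1236 µm, Wi₁=15.0): W₁ = 10·15.0·(0.028444 − 0.006531) = 3.2870 kWh/t
Stage 2 (1236→232 µm, Wi₂=15.4): W₂ = 10·15.4·(0.065653 − 0.028444) = 5.7302 kWh/t
W = W₁ + W₂ = 3.2870 + 5.7302 = 9.0172 kWh/t

W = 9.0172 kWh/t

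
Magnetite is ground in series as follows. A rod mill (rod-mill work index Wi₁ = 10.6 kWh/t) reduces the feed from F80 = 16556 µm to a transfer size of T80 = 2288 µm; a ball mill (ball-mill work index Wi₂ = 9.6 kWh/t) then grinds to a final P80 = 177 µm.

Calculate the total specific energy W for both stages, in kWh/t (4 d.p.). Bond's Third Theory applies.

W = 6.6011 kWh/t

W = 10·Wi·[P80^(−½) − F80^(−½)]
Stage 1 (16556→2288 µm, Wi₁=10.6): W₁ = 10·10.6·(0.020906 − 0.007772) = 1.3922 kWh/t
Stage 2 (2288→177 µm, Wi₂=9.6): W₂ = 10·9.6·(0.075165 − 0.020906) = 5.2088 kWh/t
W = W₁ + W₂ = 1.3922 + 5.2088 = 6.6011 kWh/t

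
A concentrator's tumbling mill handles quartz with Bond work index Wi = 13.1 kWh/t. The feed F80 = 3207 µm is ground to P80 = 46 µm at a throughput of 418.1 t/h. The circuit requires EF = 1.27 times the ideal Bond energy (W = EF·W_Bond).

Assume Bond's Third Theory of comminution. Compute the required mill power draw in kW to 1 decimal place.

W = 10 Wi (1/√P80 − 1/√F80)  [Bond]
W = 10·13.1·(1/√46 − 1/√3207) = 10·13.1·(0.129784) = 17.0017 kWh/t
Corrected W = EF·W_Bond = 1.27·17.0017 = 21.5921 kWh/t
P = W·T = 21.5921·418.1 = 9027.7 kW

P = 9027.7 kW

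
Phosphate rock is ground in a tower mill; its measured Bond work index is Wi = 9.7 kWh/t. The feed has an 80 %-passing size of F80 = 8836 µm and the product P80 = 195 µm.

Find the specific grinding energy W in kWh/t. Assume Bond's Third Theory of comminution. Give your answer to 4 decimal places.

Bond: W = 10·Wi·(1/√P80 − 1/√F80)
1/√195 = 0.071611;  1/√8836 = 0.010638
W = 10·9.7·(0.071611 − 0.010638) = 5.9144 kWh/t

W = 5.9144 kWh/t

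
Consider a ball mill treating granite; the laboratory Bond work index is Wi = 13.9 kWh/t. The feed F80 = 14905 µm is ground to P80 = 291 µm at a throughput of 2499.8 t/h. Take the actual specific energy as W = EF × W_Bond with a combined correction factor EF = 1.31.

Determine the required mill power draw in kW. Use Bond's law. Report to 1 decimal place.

P = 22955.2 kW

W = 10 Wi (1/√P80 − 1/√F80)  [Bond]
W = 10·13.9·(1/√291 − 1/√14905) = 10·13.9·(0.050430) = 7.0098 kWh/t
With EF = 1.31: W = 7.0098·1.31 = 9.1828 kWh/t
P = W·T = 9.1828·2499.8 = 22955.2 kW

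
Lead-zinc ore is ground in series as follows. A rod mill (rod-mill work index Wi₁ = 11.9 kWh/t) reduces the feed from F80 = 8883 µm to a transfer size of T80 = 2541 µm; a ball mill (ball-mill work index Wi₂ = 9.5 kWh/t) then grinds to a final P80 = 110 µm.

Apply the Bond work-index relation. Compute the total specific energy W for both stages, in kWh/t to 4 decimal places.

W = 8.2714 kWh/t

W = 10·Wi·(P80^(-½) − F80^(-½))
Stage 1 (8883→2541 µm, Wi₁=11.9): W₁ = 10·11.9·(0.019838 − 0.010610) = 1.0981 kWh/t
Stage 2 (2541→110 µm, Wi₂=9.5): W₂ = 10·9.5·(0.095346 − 0.019838) = 7.1733 kWh/t
W = W₁ + W₂ = 1.0981 + 7.1733 = 8.2714 kWh/t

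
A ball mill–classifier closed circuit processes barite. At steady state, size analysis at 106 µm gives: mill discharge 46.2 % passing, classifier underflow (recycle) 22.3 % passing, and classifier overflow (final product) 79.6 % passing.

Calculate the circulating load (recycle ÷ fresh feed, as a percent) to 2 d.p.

Balance %-passing 106 µm (r = R/F):
d + r·d = r·u + o → r(d−u) = o−d
r = (79.6 − 46.2)/(46.2 − 22.3) = 33.4/23.9 = 1.3975
CL = 100·r = 139.75 %

CL = 139.75 %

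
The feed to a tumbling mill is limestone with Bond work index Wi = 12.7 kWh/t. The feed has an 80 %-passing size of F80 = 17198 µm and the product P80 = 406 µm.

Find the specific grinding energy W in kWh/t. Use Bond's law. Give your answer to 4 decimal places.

W = 5.3345 kWh/t

Bond: W = 10·Wi·(1/√P80 − 1/√F80)
1/√406 = 0.049629;  1/√17198 = 0.007625
W = 10·12.7·(0.049629 − 0.007625) = 5.3345 kWh/t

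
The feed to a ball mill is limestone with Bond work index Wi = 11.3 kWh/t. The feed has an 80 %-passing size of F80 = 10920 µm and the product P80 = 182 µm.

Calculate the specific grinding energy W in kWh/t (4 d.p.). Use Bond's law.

W = 7.2948 kWh/t

Bond: W = 10·Wi·(1/√P80 − 1/√F80)
1/√182 = 0.074125;  1/√10920 = 0.009569
W = 10·11.3·(0.074125 − 0.009569) = 7.2948 kWh/t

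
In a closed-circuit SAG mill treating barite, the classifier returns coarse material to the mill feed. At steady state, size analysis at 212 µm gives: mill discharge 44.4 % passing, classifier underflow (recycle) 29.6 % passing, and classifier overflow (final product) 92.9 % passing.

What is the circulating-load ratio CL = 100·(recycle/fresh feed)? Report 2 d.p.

Two-product formula at 212 µm:
Fd + Rd = Ru + Fo ⇒ R/F = (o−d)/(d−u)
r = (92.9 − 44.4)/(44.4 − 29.6) = 48.5/14.8 = 3.2770
CL = 100·r = 327.70 %

CL = 327.70 %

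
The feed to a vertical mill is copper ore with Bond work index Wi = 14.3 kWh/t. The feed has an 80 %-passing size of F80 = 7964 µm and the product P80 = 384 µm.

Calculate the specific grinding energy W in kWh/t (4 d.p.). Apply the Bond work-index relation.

W = 5.6950 kWh/t

W = 10 Wi (P80^-0.5 − F80^-0.5)
1/√384 = 0.051031;  1/√7964 = 0.011206
W = 10·14.3·(0.051031 − 0.011206) = 5.6950 kWh/t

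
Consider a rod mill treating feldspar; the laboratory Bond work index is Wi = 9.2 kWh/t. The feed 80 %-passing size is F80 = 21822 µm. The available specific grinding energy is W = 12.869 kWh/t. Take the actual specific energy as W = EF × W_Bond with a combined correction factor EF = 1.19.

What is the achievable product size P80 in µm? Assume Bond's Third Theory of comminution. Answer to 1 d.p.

W = 10 Wi / √P80 − 10 Wi / √F80
W_Bond = W / EF = 12.869 / 1.19 = 10.8143 kWh/t
⇒ 1/√P80 = W_Bond/(10·Wi) + 1/√F80
  = 10.8143/(10·9.2) + 1/√21822 = 0.117547 + 0.006769 = 0.124316
P80 = (1/0.124316)² = 8.0440² = 64.71 µm

P80 = 64.7 µm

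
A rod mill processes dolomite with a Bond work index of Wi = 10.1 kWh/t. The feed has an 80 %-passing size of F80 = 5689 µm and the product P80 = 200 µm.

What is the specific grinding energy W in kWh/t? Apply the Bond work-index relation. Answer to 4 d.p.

W = 5.8027 kWh/t

Bond:  W = 10 Wi (1/√P − 1/√F)
1/√200 = 0.070711;  1/√5689 = 0.013258
W = 10·10.1·(0.070711 − 0.013258) = 5.8027 kWh/t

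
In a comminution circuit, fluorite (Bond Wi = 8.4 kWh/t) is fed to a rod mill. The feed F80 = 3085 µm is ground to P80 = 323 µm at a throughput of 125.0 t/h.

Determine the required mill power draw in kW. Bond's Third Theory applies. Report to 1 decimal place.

W_Bond = 10·Wi·(1/√P₈₀ − 1/√F₈₀)
W = 10·8.4·(1/√323 − 1/√3085) = 10·8.4·(0.037637) = 3.1615 kWh/t
P_mill = W·ṁ = 3.1615·125.0 = 395.2 kW

P = 395.2 kW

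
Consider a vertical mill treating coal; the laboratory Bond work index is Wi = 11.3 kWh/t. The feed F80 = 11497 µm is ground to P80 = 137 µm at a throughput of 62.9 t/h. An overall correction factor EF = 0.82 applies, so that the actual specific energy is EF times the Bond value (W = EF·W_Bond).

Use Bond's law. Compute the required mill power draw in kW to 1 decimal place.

P = 443.6 kW

Bond: W = 10·Wi·(1/√P80 − 1/√F80)
W = 10·11.3·(1/√137 − 1/√11497) = 10·11.3·(0.076110) = 8.6004 kWh/t
With EF = 0.82: W = 8.6004·0.82 = 7.0523 kWh/t
P = W·T = 7.0523·62.9 = 443.6 kW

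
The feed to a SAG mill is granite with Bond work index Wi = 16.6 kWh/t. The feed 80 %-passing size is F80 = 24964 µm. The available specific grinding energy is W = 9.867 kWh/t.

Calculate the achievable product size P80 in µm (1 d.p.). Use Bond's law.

Bond: W = 10·Wi·(1/√P80 − 1/√F80)
⇒ 1/√P80 = W/(10·Wi) + 1/√F80
  = 9.8670/(10·16.6) + 1/√24964 = 0.059440 + 0.006329 = 0.065769
P80 = (1/0.065769)² = 15.2048² = 231.18 µm

P80 = 231.2 µm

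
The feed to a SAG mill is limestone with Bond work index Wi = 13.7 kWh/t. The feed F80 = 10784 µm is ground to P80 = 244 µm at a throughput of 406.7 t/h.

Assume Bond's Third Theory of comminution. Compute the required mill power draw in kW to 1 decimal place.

P = 3030.4 kW

Bond:  W = 10 Wi (1/√P − 1/√F)
W = 10·13.7·(1/√244 − 1/√10784) = 10·13.7·(0.054389) = 7.4513 kWh/t
P = W·T = 7.4513·406.7 = 3030.4 kW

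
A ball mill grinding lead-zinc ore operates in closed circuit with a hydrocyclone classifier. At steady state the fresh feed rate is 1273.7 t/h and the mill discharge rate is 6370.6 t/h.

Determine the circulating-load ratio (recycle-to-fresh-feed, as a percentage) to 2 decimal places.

CL = 400.16 %

Mill node: discharge = fresh + recycle.
R = M − F = 6370.6 − 1273.7 = 5096.9 t/h
CL = 100·R/F = 100·5096.9/1273.7 = 400.16 %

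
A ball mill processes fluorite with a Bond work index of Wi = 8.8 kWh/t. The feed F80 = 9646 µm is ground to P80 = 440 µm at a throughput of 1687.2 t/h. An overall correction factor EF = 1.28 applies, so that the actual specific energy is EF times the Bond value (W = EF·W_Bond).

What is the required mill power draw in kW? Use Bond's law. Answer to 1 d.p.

Bond:  W = 10 Wi (1/√P − 1/√F)
W = 10·8.8·(1/√440 − 1/√9646) = 10·8.8·(0.037491) = 3.2992 kWh/t
With EF = 1.28: W = 3.2992·1.28 = 4.2230 kWh/t
Mill draw = 4.2230 × 1687.2 = 7125.1 kW

P = 7125.1 kW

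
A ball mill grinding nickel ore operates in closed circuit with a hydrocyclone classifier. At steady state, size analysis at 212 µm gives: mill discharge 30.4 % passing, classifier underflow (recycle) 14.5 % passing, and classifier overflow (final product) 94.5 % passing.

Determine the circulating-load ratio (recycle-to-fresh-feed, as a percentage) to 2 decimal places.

CL = 403.14 %

Classifier node, passing 212 µm:
r = (o − d)/(d − u)
r = (94.5 − 30.4)/(30.4 − 14.5) = 64.1/15.9 = 4.0314
CL = 100·r = 403.14 %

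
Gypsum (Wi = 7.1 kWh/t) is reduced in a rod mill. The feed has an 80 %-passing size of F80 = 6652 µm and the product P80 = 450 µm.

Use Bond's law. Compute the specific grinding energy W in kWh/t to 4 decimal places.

W_Bond = 10·Wi·(1/√P₈₀ − 1/√F₈₀)
1/√450 = 0.047140;  1/√6652 = 0.012261
W = 10·7.1·(0.047140 − 0.012261) = 2.4764 kWh/t

W = 2.4764 kWh/t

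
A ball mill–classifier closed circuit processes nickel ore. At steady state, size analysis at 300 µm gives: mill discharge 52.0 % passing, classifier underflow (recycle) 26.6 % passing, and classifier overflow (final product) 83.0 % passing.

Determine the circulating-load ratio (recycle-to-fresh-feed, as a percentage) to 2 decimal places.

Balance %-passing 300 µm (r = R/F):
Fd + Rd = Ru + Fo ⇒ R/F = (o−d)/(d−u)
r = (83.0 − 52.0)/(52.0 − 26.6) = 31.0/25.4 = 1.2205
CL = 100·r = 122.05 %

CL = 122.05 %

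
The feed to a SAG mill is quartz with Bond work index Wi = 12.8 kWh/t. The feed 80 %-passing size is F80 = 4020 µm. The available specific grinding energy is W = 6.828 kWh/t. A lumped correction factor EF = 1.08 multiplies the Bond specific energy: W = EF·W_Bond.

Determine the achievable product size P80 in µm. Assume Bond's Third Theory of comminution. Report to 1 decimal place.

W = 10·Wi·[P80^(−½) − F80^(−½)]
W_Bond = W / EF = 6.828 / 1.08 = 6.3222 kWh/t
⇒ 1/√P80 = W_Bond/(10 Wi) + 1/√F80
  = 6.3222/(10·12.8) + 1/√4020 = 0.049392 + 0.015772 = 0.065164
P80 = (1/0.065164)² = 15.3458² = 235.49 µm

P80 = 235.5 µm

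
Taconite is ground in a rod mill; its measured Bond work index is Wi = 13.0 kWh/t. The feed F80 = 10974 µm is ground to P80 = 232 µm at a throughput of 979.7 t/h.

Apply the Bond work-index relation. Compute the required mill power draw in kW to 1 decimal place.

W = 10 Wi / √P80 − 10 Wi / √F80
W = 10·13.0·(1/√232 − 1/√10974) = 10·13.0·(0.056107) = 7.2939 kWh/t
Power = W × throughput = 7.2939 kWh/t × 979.7 t/h = 7145.9 kW

P = 7145.9 kW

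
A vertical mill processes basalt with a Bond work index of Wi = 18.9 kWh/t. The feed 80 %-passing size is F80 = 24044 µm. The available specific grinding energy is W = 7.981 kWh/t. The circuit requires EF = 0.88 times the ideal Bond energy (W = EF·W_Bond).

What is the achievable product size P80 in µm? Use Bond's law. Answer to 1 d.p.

Bond:  W = 10 Wi (1/√P − 1/√F)
W_Bond = W / EF = 7.981 / 0.88 = 9.0693 kWh/t
P80^-0.5 = F80^-0.5 + W_Bond/(10 Wi)
  = 9.0693/(10·18.9) + 1/√24044 = 0.047986 + 0.006449 = 0.054435
P80 = (1/0.054435)² = 18.3706² = 337.48 µm

P80 = 337.5 µm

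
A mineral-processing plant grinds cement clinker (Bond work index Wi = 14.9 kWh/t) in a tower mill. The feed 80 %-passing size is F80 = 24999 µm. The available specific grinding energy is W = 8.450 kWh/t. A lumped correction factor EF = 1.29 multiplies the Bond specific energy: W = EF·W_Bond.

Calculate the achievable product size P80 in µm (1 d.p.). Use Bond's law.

W = 10·Wi·[P80^(−½) − F80^(−½)]
W_Bond = W / EF = 8.450 / 1.29 = 6.5504 kWh/t
P80^-0.5 = F80^-0.5 + W_Bond/(10 Wi)
  = 6.5504/(10·14.9) + 1/√24999 = 0.043962 + 0.006325 = 0.050287
P80 = (1/0.050287)² = 19.8858² = 395.45 µm

P80 = 395.4 µm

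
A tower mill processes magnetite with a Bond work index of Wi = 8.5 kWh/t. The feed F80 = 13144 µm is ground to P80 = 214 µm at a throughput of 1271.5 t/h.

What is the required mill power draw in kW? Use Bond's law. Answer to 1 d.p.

P = 6445.3 kW

Bond: W = 10·Wi·(1/√P80 − 1/√F80)
W = 10·8.5·(1/√214 − 1/√13144) = 10·8.5·(0.059636) = 5.0691 kWh/t
P_mill = W·ṁ = 5.0691·1271.5 = 6445.3 kW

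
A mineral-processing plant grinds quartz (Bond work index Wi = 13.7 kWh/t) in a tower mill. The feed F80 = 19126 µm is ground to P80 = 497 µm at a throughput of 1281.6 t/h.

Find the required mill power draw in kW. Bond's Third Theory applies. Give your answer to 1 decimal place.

W = 10·Wi·[P80^(−½) − F80^(−½)]
W = 10·13.7·(1/√497 − 1/√19126) = 10·13.7·(0.037625) = 5.1547 kWh/t
P = W·T = 5.1547·1281.6 = 6606.2 kW

P = 6606.2 kW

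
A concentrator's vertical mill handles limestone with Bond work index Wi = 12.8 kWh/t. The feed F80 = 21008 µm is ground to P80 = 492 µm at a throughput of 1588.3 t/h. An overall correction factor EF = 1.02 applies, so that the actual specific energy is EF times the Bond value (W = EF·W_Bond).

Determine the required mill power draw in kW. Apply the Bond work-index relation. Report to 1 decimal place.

W = 10 Wi (1/√P80 − 1/√F80)  [Bond]
W = 10·12.8·(1/√492 − 1/√21008) = 10·12.8·(0.038184) = 4.8876 kWh/t
Apply correction: 4.8876 × 1.02 = 4.9853 kWh/t
Mill draw = 4.9853 × 1588.3 = 7918.2 kW

P = 7918.2 kW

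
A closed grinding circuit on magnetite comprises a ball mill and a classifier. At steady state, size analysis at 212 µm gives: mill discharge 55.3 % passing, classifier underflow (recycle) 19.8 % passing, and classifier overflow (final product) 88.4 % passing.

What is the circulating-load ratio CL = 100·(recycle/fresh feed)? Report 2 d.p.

Two-product formula at 212 µm:
r = (o − d)/(d − u)
r = (88.4 − 55.3)/(55.3 − 19.8) = 33.1/35.5 = 0.9324
CL = 100·r = 93.24 %

CL = 93.24 %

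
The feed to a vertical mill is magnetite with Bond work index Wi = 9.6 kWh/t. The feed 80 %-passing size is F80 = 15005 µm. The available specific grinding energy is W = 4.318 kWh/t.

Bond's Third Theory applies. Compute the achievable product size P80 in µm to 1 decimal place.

W = 10 Wi (1/√P80 − 1/√F80)  [Bond]
⇒ 1/√P80 = W/(10·Wi) + 1/√F80
  = 4.3180/(10·9.6) + 1/√15005 = 0.044979 + 0.008164 = 0.053143
P80 = (1/0.053143)² = 18.8172² = 354.09 µm

P80 = 354.1 µm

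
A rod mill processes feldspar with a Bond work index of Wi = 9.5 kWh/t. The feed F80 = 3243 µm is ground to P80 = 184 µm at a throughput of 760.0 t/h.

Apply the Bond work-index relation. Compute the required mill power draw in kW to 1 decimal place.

P = 4054.8 kW

W_Bond = 10·Wi·(1/√P₈₀ − 1/√F₈₀)
W = 10·9.5·(1/√184 − 1/√3243) = 10·9.5·(0.056161) = 5.3353 kWh/t
Power = W × throughput = 5.3353 kWh/t × 760.0 t/h = 4054.8 kW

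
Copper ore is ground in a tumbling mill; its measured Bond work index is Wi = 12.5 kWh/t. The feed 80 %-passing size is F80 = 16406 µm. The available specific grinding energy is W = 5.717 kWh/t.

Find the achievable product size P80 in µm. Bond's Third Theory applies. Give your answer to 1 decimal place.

P80 = 348.8 µm

Bond: W = 10·Wi·(1/√P80 − 1/√F80)
1/√P80 = 1/√F80 + W/(10·Wi)
  = 5.7170/(10·12.5) + 1/√16406 = 0.045736 + 0.007807 = 0.053543
P80 = (1/0.053543)² = 18.6765² = 348.81 µm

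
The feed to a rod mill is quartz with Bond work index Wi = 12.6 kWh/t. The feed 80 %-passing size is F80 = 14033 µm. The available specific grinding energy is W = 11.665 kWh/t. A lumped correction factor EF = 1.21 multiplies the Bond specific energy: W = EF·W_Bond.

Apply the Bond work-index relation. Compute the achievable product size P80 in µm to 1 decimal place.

P80 = 138.6 µm

Bond:  W = 10 Wi (1/√P − 1/√F)
W_Bond = W / EF = 11.665 / 1.21 = 9.6405 kWh/t
P80^(−½) = W_Bond/(10 Wi) + F80^(−½)
  = 9.6405/(10·12.6) + 1/√14033 = 0.076512 + 0.008442 = 0.084953
P80 = (1/0.084953)² = 11.7711² = 138.56 µm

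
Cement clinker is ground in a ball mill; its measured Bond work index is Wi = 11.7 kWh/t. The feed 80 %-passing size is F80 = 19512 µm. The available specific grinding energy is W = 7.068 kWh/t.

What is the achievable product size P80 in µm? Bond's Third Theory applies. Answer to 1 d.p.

P80 = 219.0 µm

W = 10 Wi / √P80 − 10 Wi / √F80
⇒ 1/√P80 = W/(10 Wi) + 1/√F80
  = 7.0680/(10·11.7) + 1/√19512 = 0.060410 + 0.007159 = 0.067569
P80 = (1/0.067569)² = 14.7996² = 219.03 µm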